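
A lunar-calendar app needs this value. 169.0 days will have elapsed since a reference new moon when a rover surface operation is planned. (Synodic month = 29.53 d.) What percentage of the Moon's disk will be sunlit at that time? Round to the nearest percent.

169.0 d spans 5 complete synodic months (5 × 29.53 = 147.65 d) plus 21.35 d.
The Moon has covered 21.35/29.53 of its cycle, so θ ≈ 360° × 21.35/29.53 = 260.3°.
With cos θ = (-0.169), the lit fraction is (1 − (-0.169))/2 ≈ 0.584, so 58%.

58%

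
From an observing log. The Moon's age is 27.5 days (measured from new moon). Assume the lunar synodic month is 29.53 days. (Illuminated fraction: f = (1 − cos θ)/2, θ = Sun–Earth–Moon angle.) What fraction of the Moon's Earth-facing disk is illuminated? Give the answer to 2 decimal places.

The Moon has covered 27.5/29.53 of its cycle, so θ ≈ 360° × 27.5/29.53 = 335.3°.
Illuminated fraction = (1 − cos 335.3°)/2 = (1 − 0.908)/2 ≈ 0.046.

0.05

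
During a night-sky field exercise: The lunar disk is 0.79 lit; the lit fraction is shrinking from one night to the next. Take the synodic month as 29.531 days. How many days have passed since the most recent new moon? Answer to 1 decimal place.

cos θ = 1 − 2f = -0.580, giving a principal value of 125.5°.
Waning ⇒ past full, so θ = 360° − 125.5° = 234.5°.
At 360°/29.531 d per day, 234.5° corresponds to 19.24 days.

19.2 days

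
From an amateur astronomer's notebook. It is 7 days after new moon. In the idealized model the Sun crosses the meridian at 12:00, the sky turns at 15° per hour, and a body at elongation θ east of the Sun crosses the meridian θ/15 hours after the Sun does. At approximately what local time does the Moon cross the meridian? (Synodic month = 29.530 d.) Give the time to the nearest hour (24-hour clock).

The Moon has covered 7/29.530 of its cycle, so θ ≈ 360° × 7/29.530 = 85.3°.
At 15° of sky rotation per hour, 85.3° corresponds to a 5.69 h lag.
12:00 + 5.69 h ≈ 17:41 → 18:00 to the nearest hour.

18:00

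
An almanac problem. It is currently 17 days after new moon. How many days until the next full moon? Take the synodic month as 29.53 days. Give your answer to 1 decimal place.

Full moon occurs at elongation 180°, i.e. at age 29.53 × 180/360 = 14.765 d.
Already past this cycle's full moon; the next is at 14.765 + 29.53 = 44.295 d, so 44.295 − 17 = 27.295 days.

27.3 days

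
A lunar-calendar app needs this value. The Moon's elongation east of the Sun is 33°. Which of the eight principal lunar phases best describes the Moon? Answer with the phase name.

waxing crescent

33° lies in the waxing crescent sector of the 8-phase cycle.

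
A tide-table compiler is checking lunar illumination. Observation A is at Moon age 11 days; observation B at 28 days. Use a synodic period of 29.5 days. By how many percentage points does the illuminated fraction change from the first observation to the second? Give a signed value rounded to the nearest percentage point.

First observation: θ = 360°·11/29.5 = 134.2°, so f = 0.849.
Second observation: θ = 341.7°, f = 0.025.
Δf = 0.025 − 0.849 = -0.824, i.e. -82 pp.

-82 percentage points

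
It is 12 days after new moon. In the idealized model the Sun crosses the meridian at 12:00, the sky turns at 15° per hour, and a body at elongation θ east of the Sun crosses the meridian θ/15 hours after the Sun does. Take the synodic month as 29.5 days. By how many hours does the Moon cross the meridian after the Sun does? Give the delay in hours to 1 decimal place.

The Moon has covered 12/29.5 of its cycle, so θ ≈ 360° × 12/29.5 = 146.4°.
At 15° of sky rotation per hour, 146.4° corresponds to a 9.76 h lag.
So the Moon crosses the meridian 9.76 h after the Sun.

9.8 h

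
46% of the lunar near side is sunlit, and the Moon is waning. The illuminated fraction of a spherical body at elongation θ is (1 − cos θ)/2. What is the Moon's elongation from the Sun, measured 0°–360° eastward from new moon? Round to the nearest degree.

275°

From f = (1 − cos θ)/2: cos θ = 1 − 2×0.46 = 0.080; arccos → 85.4°.
Waning ⇒ past full, so θ = 360° − 85.4° = 274.6°.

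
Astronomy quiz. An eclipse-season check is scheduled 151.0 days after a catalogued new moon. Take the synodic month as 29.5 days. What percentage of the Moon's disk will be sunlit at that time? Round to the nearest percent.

151.0 d spans 5 complete synodic months (5 × 29.5 = 147.50 d) plus 3.50 d.
Phase angle: θ = 360°·(3.50 d)/(29.5 d) = 42.7°.
With cos θ = 0.735, the lit fraction is (1 − 0.735)/2 ≈ 0.133, so 13%.

13%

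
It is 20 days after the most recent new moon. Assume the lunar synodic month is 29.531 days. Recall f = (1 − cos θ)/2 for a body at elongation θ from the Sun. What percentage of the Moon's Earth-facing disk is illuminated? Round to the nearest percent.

72%

Phase angle: θ = 360°·(20 d)/(29.531 d) = 243.8°.
cos 243.8° = (-0.441), so f = (1 − (-0.441))/2 = 0.721, so 72%.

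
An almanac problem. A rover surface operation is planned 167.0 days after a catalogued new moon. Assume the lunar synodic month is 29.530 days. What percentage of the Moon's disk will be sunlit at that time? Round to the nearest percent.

78%

167.0/29.530 = 5.655 lunations, so 5 complete cycles and 19.35 d into the next.
Elongation θ = 360° × 19.35/29.530 ≈ 235.9°.
With cos θ = (-0.561), the lit fraction is (1 − (-0.561))/2 ≈ 0.780, so 78%.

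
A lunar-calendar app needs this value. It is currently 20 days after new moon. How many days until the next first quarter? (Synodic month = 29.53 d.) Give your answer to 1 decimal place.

16.9 days

First quarter occurs at elongation 90°, i.e. at age 29.53 × 90/360 = 7.383 d.
This lunation's first quarter (7.383 d) has passed, so add one period: 36.913 − 20 = 16.913 days.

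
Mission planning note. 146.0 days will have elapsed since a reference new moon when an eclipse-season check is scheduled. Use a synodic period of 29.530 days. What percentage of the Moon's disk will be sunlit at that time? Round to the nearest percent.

3%

Reduce mod P: 146.0 − 4×29.530 = 27.88 d into the current lunation.
The Moon has covered 27.88/29.530 of its cycle, so θ ≈ 360° × 27.88/29.530 = 339.9°.
cos 339.9° = 0.939, so f = (1 − 0.939)/2 = 0.030, so 3%.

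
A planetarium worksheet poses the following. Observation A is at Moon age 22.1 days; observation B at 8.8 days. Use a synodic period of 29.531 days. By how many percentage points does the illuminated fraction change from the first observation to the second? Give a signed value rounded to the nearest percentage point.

First observation: θ = 360°·22.1/29.531 = 269.4°, so f = 0.505.
Second observation: θ = 107.3°, f = 0.648.
Δf = 0.648 − 0.505 = +0.143, i.e. +14 pp.

+14 pp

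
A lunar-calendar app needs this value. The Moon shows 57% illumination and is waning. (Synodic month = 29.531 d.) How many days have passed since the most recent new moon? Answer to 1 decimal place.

21.5 days

From f = (1 − cos θ)/2: cos θ = 1 − 2×0.57 = -0.140; arccos → 98.0°.
A waning Moon lies in 180°–360°, so θ = 360° − 98.0° = 262.0°.
Age = 29.531 × 262.0°/360° ≈ 21.49 days.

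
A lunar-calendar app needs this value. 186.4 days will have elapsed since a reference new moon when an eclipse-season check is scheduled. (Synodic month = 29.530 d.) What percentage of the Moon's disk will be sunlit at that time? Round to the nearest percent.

69%

186.4 d spans 6 complete synodic months (6 × 29.530 = 177.18 d) plus 9.22 d.
Phase angle: θ = 360°·(9.22 d)/(29.530 d) = 112.4°.
cos 112.4° = (-0.381), so f = (1 − (-0.381))/2 = 0.691, so 69%.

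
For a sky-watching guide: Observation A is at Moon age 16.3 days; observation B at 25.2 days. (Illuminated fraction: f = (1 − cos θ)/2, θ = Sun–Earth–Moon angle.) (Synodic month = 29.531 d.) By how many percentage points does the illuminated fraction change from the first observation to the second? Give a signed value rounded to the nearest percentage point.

θ₁ = 360° × 16.3/29.531 = 198.7°, f₁ = (1 − cos θ₁)/2 = 0.974.
θ₂ = 360° × 25.2/29.531 = 307.2°, f₂ = (1 − cos θ₂)/2 = 0.198.
Change = f₂ − f₁ = -0.776 → -78 percentage points.

-78 percentage points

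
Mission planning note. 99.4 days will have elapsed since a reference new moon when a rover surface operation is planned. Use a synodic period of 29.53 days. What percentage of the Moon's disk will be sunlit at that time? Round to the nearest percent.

99.4/29.53 = 3.366 lunations, so 3 complete cycles and 10.81 d into the next.
The Moon has covered 10.81/29.53 of its cycle, so θ ≈ 360° × 10.81/29.53 = 131.8°.
Illuminated fraction = (1 − cos 131.8°)/2 = (1 − (-0.666))/2 ≈ 0.833, so 83%.

83%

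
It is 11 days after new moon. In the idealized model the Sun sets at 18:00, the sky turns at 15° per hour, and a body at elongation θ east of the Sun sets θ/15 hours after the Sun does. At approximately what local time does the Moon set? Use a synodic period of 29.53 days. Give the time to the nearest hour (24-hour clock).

Elongation θ = 360° × 11/29.53 ≈ 134.1°.
Delay after the Sun = 134.1° / (15°/h) ≈ 8.94 h.
18:00 + 8.94 h ≈ 02:56 → 03:00 to the nearest hour.

03:00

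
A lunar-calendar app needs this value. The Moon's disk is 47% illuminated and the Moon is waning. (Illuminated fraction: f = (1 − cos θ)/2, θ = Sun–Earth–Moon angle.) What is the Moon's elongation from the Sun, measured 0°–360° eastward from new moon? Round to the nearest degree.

cos θ = 1 − 2f = 0.060, giving a principal value of 86.6°.
A waning Moon lies in 180°–360°, so θ = 360° − 86.6° = 273.4°.

273°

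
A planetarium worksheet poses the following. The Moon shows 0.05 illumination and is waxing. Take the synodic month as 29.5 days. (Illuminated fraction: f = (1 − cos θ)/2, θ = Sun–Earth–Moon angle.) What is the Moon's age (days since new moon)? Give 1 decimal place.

Invert f = (1 − cos θ)/2 to get cos θ = 1 − 2(0.05) = 0.900, hence θ₀ = arccos 0.900 = 25.8°.
Before full moon the principal value applies: θ = 25.8°.
At 360°/29.5 d per day, 25.8° corresponds to 2.12 days.

2.1 days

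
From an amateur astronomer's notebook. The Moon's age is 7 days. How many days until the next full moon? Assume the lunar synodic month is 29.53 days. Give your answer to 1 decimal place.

Full moon occurs at elongation 180°, i.e. at age 29.53 × 180/360 = 14.765 d.
That is 14.765 − 7 = 7.765 days ahead.

7.8 days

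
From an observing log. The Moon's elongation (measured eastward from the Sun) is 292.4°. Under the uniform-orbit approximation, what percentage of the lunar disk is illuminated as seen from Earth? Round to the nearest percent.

Half-versine of 292.4°: (1 − 0.381)/2 = 0.309, i.e. 31%.

31%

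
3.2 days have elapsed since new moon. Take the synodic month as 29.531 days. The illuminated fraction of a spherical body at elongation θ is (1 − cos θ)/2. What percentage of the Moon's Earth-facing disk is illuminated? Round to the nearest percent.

11%

Phase angle: θ = 360°·(3.2 d)/(29.531 d) = 39.0°.
With cos θ = 0.777, the lit fraction is (1 − 0.777)/2 ≈ 0.111, so 11%.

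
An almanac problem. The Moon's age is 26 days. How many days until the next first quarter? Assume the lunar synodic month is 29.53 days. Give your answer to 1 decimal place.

First quarter occurs at elongation 90°, i.e. at age 29.53 × 90/360 = 7.383 d.
This lunation's first quarter (7.383 d) has passed, so add one period: 36.913 − 26 = 10.913 days.

10.9 days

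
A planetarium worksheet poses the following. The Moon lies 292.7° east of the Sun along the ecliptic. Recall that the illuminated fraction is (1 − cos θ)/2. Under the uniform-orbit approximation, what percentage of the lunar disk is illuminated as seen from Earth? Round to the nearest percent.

31%

Half-versine of 292.7°: (1 − 0.386)/2 = 0.307, i.e. 31%.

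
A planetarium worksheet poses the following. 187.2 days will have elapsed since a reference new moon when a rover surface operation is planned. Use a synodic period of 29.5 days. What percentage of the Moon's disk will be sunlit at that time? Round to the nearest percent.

Reduce mod P: 187.2 − 6×29.5 = 10.20 d into the current lunation.
The Moon has covered 10.20/29.5 of its cycle, so θ ≈ 360° × 10.20/29.5 = 124.5°.
cos 124.5° = (-0.566), so f = (1 − (-0.566))/2 = 0.783, so 78%.

78%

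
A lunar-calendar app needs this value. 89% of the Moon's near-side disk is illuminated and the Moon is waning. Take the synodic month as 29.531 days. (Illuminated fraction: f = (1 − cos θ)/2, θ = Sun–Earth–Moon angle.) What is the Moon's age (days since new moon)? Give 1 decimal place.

17.9 days

From f = (1 − cos θ)/2: cos θ = 1 − 2×0.89 = -0.780; arccos → 141.3°.
A waning Moon lies in 180°–360°, so θ = 360° − 141.3° = 218.7°.
That fraction of the synodic month is 218.7/360 × 29.531 d ≈ 17.94 d.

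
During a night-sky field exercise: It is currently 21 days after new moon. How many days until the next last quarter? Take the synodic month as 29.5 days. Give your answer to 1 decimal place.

1.1 days

Last quarter occurs at elongation 270°, i.e. at age 29.5 × 270/360 = 22.125 d.
So 1.125 days remain (22.125 − 21).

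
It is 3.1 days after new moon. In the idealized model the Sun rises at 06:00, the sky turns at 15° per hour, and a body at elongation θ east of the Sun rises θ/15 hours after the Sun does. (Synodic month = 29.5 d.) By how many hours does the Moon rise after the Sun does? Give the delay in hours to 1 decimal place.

Elongation θ = 360° × 3.1/29.5 ≈ 37.8°.
At 15° of sky rotation per hour, 37.8° corresponds to a 2.52 h lag.
So the Moon rises 2.52 h after the Sun.

2.5 h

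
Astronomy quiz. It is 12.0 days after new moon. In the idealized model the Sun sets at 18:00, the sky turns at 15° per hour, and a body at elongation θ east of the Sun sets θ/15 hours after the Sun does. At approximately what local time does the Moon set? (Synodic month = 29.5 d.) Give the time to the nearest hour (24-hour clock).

04:00

Elongation θ = 360° × 12.0/29.5 ≈ 146.4°.
Delay after the Sun = 146.4° / (15°/h) ≈ 9.76 h.
18:00 + 9.76 h ≈ 03:46 → 04:00 to the nearest hour.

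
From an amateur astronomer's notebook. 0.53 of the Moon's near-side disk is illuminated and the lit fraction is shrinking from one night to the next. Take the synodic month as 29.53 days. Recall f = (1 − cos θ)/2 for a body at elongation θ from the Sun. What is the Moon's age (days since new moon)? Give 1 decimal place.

Invert f = (1 − cos θ)/2 to get cos θ = 1 − 2(0.53) = -0.060, hence θ₀ = arccos -0.060 = 93.4°.
A waning Moon lies in 180°–360°, so θ = 360° − 93.4° = 266.6°.
At 360°/29.53 d per day, 266.6° corresponds to 21.87 days.

21.9 days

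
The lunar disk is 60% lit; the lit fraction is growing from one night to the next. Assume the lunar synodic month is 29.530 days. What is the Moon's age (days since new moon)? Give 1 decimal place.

8.3 days

cos θ = 1 − 2f = -0.200, giving a principal value of 101.5°.
Waxing ⇒ before full, so θ = 101.5°.
At 360°/29.530 d per day, 101.5° corresponds to 8.33 days.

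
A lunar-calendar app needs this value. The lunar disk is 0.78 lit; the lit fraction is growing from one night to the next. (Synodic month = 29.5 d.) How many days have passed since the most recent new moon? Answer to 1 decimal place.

cos θ = 1 − 2f = -0.560, giving a principal value of 124.1°.
Before full moon the principal value applies: θ = 124.1°.
That fraction of the synodic month is 124.1/360 × 29.5 d ≈ 10.17 d.

10.2 days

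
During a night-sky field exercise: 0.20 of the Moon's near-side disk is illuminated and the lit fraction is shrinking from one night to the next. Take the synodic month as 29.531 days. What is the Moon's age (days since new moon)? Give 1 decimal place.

25.2 days

Invert f = (1 − cos θ)/2 to get cos θ = 1 − 2(0.20) = 0.600, hence θ₀ = arccos 0.600 = 53.1°.
A waning Moon lies in 180°–360°, so θ = 360° − 53.1° = 306.9°.
At 360°/29.531 d per day, 306.9° corresponds to 25.17 days.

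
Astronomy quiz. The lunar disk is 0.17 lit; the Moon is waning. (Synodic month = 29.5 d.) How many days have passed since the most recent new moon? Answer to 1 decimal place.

Invert f = (1 − cos θ)/2 to get cos θ = 1 − 2(0.17) = 0.660, hence θ₀ = arccos 0.660 = 48.7°.
A waning Moon lies in 180°–360°, so θ = 360° − 48.7° = 311.3°.
That fraction of the synodic month is 311.3/360 × 29.5 d ≈ 25.51 d.

25.5 days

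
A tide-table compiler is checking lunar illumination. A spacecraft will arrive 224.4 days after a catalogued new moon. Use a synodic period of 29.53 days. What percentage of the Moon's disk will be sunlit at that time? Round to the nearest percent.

91%

Reduce mod P: 224.4 − 7×29.53 = 17.69 d into the current lunation.
The Moon has covered 17.69/29.53 of its cycle, so θ ≈ 360° × 17.69/29.53 = 215.7°.
cos 215.7° = (-0.813), so f = (1 − (-0.813))/2 = 0.906, so 91%.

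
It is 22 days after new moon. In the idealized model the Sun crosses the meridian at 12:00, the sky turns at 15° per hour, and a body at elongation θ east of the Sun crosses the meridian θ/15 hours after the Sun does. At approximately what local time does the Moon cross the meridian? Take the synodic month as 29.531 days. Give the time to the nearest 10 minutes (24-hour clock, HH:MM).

05:50

Phase angle: θ = 360°·(22 d)/(29.531 d) = 268.2°.
At 15° of sky rotation per hour, 268.2° corresponds to a 17.88 h lag.
12:00 + 17.880 h ≈ 05:53 → 05:50 to the nearest ten minutes.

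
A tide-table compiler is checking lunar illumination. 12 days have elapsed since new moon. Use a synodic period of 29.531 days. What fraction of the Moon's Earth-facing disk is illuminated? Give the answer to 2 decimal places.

Phase angle: θ = 360°·(12 d)/(29.531 d) = 146.3°.
Illuminated fraction = (1 − cos 146.3°)/2 = (1 − (-0.832))/2 ≈ 0.916.

0.92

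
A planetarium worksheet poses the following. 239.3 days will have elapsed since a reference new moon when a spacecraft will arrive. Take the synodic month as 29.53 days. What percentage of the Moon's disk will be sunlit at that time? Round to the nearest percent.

239.3/29.53 = 8.104 lunations, so 8 complete cycles and 3.06 d into the next.
The Moon has covered 3.06/29.53 of its cycle, so θ ≈ 360° × 3.06/29.53 = 37.3°.
cos 37.3° = 0.795, so f = (1 − 0.795)/2 = 0.102, so 10%.

10%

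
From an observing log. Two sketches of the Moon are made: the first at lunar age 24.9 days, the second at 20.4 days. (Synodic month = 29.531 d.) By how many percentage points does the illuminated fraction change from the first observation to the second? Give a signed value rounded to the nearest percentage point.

+46 pp

First observation: θ = 360°·24.9/29.531 = 303.5°, so f = 0.224.
Second observation: θ = 248.7°, f = 0.682.
Δf = 0.682 − 0.224 = +0.458, i.e. +46 pp.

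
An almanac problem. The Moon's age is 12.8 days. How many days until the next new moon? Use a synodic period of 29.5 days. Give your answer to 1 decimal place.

One full lunation from the last new moon is 29.5 d; remaining = 29.5 − 12.8 = 16.700 d.

16.7 days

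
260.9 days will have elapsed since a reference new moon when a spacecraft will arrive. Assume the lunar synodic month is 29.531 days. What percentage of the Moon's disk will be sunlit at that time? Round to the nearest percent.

260.9 d spans 8 complete synodic months (8 × 29.531 = 236.25 d) plus 24.65 d.
Phase angle: θ = 360°·(24.65 d)/(29.531 d) = 300.5°.
With cos θ = 0.508, the lit fraction is (1 − 0.508)/2 ≈ 0.246, so 25%.

25%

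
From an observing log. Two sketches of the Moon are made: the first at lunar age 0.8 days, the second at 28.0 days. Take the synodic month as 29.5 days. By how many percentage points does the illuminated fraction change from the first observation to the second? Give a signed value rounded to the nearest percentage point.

θ₁ = 360° × 0.8/29.5 = 9.8°, f₁ = (1 − cos θ₁)/2 = 0.007.
θ₂ = 360° × 28.0/29.5 = 341.7°, f₂ = (1 − cos θ₂)/2 = 0.025.
Change = f₂ − f₁ = +0.018 → +2 percentage points.

+2 pp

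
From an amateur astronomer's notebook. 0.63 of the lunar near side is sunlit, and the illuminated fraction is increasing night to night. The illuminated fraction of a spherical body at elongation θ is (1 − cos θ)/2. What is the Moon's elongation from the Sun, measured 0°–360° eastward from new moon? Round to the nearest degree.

Invert f = (1 − cos θ)/2 to get cos θ = 1 − 2(0.63) = -0.260, hence θ₀ = arccos -0.260 = 105.1°.
The Moon is waxing (0°–180°), so θ = 105.1° directly.

105°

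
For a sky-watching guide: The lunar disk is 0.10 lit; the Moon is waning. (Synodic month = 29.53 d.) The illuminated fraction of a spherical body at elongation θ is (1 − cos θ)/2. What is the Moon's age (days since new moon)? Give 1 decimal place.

From f = (1 − cos θ)/2: cos θ = 1 − 2×0.10 = 0.800; arccos → 36.9°.
A waning Moon lies in 180°–360°, so θ = 360° − 36.9° = 323.1°.
At 360°/29.53 d per day, 323.1° corresponds to 26.51 days.

26.5 days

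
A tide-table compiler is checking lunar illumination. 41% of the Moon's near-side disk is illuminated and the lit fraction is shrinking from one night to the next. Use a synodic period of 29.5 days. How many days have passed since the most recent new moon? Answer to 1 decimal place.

Invert f = (1 − cos θ)/2 to get cos θ = 1 − 2(0.41) = 0.180, hence θ₀ = arccos 0.180 = 79.6°.
A waning Moon lies in 180°–360°, so θ = 360° − 79.6° = 280.4°.
That fraction of the synodic month is 280.4/360 × 29.5 d ≈ 22.97 d.

23.0 days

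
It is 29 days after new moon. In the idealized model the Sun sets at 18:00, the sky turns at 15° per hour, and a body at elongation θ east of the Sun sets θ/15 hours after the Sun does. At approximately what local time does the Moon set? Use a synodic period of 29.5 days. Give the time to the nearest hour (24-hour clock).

18:00

Elongation θ = 360° × 29/29.5 ≈ 353.9°.
At 15° of sky rotation per hour, 353.9° corresponds to a 23.59 h lag.
18:00 + 23.59 h ≈ 17:36 → 18:00 to the nearest hour.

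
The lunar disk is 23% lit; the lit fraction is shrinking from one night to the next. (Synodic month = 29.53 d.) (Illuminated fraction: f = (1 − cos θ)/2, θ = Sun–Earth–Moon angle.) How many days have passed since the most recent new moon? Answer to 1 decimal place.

cos θ = 1 − 2f = 0.540, giving a principal value of 57.3°.
A waning Moon lies in 180°–360°, so θ = 360° − 57.3° = 302.7°.
At 360°/29.53 d per day, 302.7° corresponds to 24.83 days.

24.8 days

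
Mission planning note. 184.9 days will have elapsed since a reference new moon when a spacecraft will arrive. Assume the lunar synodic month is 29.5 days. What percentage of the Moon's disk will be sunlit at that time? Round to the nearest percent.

184.9 d spans 6 complete synodic months (6 × 29.5 = 177.00 d) plus 7.90 d.
Phase angle: θ = 360°·(7.90 d)/(29.5 d) = 96.4°.
Illuminated fraction = (1 − cos 96.4°)/2 = (1 − (-0.112))/2 ≈ 0.556, so 56%.

56%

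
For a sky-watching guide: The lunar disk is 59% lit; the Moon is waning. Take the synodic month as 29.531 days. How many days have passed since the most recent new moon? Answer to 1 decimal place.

21.3 days

Invert f = (1 − cos θ)/2 to get cos θ = 1 − 2(0.59) = -0.180, hence θ₀ = arccos -0.180 = 100.4°.
Since the Moon is past full (waning), take the reflex angle: θ = 360° − 100.4° = 259.6°.
Age = 29.531 × 259.6°/360° ≈ 21.30 days.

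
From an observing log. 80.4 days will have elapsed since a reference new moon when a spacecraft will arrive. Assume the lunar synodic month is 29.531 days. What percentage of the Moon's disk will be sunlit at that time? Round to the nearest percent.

59%

Reduce mod P: 80.4 − 2×29.531 = 21.34 d into the current lunation.
Phase angle: θ = 360°·(21.34 d)/(29.531 d) = 260.1°.
Illuminated fraction = (1 − cos 260.1°)/2 = (1 − (-0.172))/2 ≈ 0.586, so 59%.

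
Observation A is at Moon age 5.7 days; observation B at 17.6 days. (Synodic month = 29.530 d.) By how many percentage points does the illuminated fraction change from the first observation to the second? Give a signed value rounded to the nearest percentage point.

First observation: θ = 360°·5.7/29.530 = 69.5°, so f = 0.325.
Second observation: θ = 214.6°, f = 0.912.
Δf = 0.912 − 0.325 = +0.587, i.e. +59 pp.

+59 pp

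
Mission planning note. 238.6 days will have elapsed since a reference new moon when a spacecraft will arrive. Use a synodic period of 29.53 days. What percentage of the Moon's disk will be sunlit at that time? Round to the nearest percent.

6%

Reduce mod P: 238.6 − 8×29.53 = 2.36 d into the current lunation.
The Moon has covered 2.36/29.53 of its cycle, so θ ≈ 360° × 2.36/29.53 = 28.8°.
With cos θ = 0.877, the lit fraction is (1 − 0.877)/2 ≈ 0.062, so 6%.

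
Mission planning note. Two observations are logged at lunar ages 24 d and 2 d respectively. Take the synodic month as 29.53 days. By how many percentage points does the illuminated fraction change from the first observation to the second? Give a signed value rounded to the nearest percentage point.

First observation: θ = 360°·24/29.53 = 292.6°, so f = 0.308.
Second observation: θ = 24.4°, f = 0.045.
Δf = 0.045 − 0.308 = -0.263, i.e. -26 pp.

-26 percentage points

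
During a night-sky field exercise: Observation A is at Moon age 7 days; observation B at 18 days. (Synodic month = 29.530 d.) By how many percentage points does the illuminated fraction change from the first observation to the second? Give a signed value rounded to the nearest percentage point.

+43 pp

First observation: θ = 360°·7/29.530 = 85.3°, so f = 0.459.
Second observation: θ = 219.4°, f = 0.886.
Δf = 0.886 − 0.459 = +0.427, i.e. +43 pp.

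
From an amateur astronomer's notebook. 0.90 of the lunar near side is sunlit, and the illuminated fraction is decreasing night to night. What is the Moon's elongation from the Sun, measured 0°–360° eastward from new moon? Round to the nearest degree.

From f = (1 − cos θ)/2: cos θ = 1 − 2×0.90 = -0.800; arccos → 143.1°.
Waning ⇒ past full, so θ = 360° − 143.1° = 216.9°.

217°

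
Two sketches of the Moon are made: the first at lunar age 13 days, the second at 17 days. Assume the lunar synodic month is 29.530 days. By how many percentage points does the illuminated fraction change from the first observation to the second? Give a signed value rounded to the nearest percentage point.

θ₁ = 360° × 13/29.530 = 158.5°, f₁ = (1 − cos θ₁)/2 = 0.965.
θ₂ = 360° × 17/29.530 = 207.2°, f₂ = (1 − cos θ₂)/2 = 0.945.
Change = f₂ − f₁ = -0.021 → -2 percentage points.

-2 percentage points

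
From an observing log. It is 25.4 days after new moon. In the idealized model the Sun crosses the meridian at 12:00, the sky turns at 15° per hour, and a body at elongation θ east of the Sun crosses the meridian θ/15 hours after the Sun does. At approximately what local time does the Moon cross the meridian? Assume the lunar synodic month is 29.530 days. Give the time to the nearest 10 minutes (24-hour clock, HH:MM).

The Moon has covered 25.4/29.530 of its cycle, so θ ≈ 360° × 25.4/29.530 = 309.7°.
Delay after the Sun = 309.7° / (15°/h) ≈ 20.64 h.
12:00 + 20.643 h ≈ 08:39 → 08:40 to the nearest ten minutes.

08:40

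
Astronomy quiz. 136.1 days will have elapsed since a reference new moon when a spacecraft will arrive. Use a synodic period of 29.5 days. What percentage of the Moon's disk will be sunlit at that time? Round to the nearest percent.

136.1/29.5 = 4.614 lunations, so 4 complete cycles and 18.10 d into the next.
The Moon has covered 18.10/29.5 of its cycle, so θ ≈ 360° × 18.10/29.5 = 220.9°.
With cos θ = (-0.756), the lit fraction is (1 − (-0.756))/2 ≈ 0.878, so 88%.

88%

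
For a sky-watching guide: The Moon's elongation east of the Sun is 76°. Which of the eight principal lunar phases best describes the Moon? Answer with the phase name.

76° lies in the first quarter sector of the 8-phase cycle.

first quarter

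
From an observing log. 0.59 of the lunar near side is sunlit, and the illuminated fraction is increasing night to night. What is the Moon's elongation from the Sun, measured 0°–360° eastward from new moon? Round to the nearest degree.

100°

Invert f = (1 − cos θ)/2 to get cos θ = 1 − 2(0.59) = -0.180, hence θ₀ = arccos -0.180 = 100.4°.
The Moon is waxing (0°–180°), so θ = 100.4° directly.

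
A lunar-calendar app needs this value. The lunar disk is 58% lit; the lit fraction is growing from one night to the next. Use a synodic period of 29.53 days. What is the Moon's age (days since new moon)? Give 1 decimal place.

8.1 days

From f = (1 − cos θ)/2: cos θ = 1 − 2×0.58 = -0.160; arccos → 99.2°.
Waxing ⇒ before full, so θ = 99.2°.
That fraction of the synodic month is 99.2/360 × 29.53 d ≈ 8.14 d.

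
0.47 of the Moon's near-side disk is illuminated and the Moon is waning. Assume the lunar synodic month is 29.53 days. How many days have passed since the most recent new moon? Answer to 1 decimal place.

22.4 days

cos θ = 1 − 2f = 0.060, giving a principal value of 86.6°.
Since the Moon is past full (waning), take the reflex angle: θ = 360° − 86.6° = 273.4°.
Age = 29.53 × 273.4°/360° ≈ 22.43 days.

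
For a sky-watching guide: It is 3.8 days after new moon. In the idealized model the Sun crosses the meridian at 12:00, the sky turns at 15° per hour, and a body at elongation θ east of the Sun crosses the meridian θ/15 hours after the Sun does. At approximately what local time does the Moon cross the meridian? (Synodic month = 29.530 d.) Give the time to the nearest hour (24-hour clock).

15:00

The Moon has covered 3.8/29.530 of its cycle, so θ ≈ 360° × 3.8/29.530 = 46.3°.
At 15° of sky rotation per hour, 46.3° corresponds to a 3.09 h lag.
12:00 + 3.09 h ≈ 15:05 → 15:00 to the nearest hour.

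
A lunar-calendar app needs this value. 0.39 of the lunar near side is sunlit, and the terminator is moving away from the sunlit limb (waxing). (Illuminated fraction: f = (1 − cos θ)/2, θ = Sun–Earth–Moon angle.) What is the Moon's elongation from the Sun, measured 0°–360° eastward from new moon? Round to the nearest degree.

77°

Invert f = (1 − cos θ)/2 to get cos θ = 1 − 2(0.39) = 0.220, hence θ₀ = arccos 0.220 = 77.3°.
Before full moon the principal value applies: θ = 77.3°.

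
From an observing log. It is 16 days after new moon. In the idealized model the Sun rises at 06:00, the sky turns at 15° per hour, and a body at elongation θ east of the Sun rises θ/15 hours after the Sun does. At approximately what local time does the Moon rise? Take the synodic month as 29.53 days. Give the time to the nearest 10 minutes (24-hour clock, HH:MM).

19:00

The Moon has covered 16/29.53 of its cycle, so θ ≈ 360° × 16/29.53 = 195.1°.
Delay after the Sun = 195.1° / (15°/h) ≈ 13.00 h.
06:00 + 13.004 h ≈ 19:00 → 19:00 to the nearest ten minutes.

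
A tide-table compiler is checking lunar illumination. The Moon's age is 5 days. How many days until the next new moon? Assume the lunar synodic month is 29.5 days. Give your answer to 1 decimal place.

One full lunation from the last new moon is 29.5 d; remaining = 29.5 − 5 = 24.500 d.

24.5 days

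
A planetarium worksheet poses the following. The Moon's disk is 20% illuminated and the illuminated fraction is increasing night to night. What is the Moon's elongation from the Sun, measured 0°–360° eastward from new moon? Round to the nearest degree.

53°

cos θ = 1 − 2f = 0.600, giving a principal value of 53.1°.
The Moon is waxing (0°–180°), so θ = 53.1° directly.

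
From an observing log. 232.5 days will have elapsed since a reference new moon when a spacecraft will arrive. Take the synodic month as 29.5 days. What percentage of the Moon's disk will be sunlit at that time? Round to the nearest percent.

232.5/29.5 = 7.881 lunations, so 7 complete cycles and 26.00 d into the next.
Elongation θ = 360° × 26.00/29.5 ≈ 317.3°.
cos 317.3° = 0.735, so f = (1 − 0.735)/2 = 0.133, so 13%.

13%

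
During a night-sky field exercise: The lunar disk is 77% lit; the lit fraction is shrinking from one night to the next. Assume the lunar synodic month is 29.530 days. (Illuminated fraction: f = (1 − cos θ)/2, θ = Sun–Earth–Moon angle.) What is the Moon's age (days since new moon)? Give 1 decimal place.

19.5 days

Invert f = (1 − cos θ)/2 to get cos θ = 1 − 2(0.77) = -0.540, hence θ₀ = arccos -0.540 = 122.7°.
Waning ⇒ past full, so θ = 360° − 122.7° = 237.3°.
Age = 29.530 × 237.3°/360° ≈ 19.47 days.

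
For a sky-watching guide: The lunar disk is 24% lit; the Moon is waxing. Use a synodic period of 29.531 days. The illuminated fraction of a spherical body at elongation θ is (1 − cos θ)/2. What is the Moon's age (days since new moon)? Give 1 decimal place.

4.8 days

Invert f = (1 − cos θ)/2 to get cos θ = 1 − 2(0.24) = 0.520, hence θ₀ = arccos 0.520 = 58.7°.
Waxing ⇒ before full, so θ = 58.7°.
At 360°/29.531 d per day, 58.7° corresponds to 4.81 days.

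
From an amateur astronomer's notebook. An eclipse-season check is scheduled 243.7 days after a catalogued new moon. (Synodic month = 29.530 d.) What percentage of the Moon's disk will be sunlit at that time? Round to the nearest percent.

51%

Reduce mod P: 243.7 − 8×29.530 = 7.46 d into the current lunation.
The Moon has covered 7.46/29.530 of its cycle, so θ ≈ 360° × 7.46/29.530 = 90.9°.
With cos θ = (-0.016), the lit fraction is (1 − (-0.016))/2 ≈ 0.508, so 51%.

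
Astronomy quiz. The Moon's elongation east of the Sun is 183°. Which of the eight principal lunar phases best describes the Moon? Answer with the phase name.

full moon

The full moon sector spans roughly 158°–202°; 183° falls inside it.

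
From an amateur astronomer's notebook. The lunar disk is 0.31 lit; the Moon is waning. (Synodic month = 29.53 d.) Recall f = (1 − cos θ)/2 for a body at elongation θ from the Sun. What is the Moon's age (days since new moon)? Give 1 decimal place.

cos θ = 1 − 2f = 0.380, giving a principal value of 67.7°.
Waning ⇒ past full, so θ = 360° − 67.7° = 292.3°.
Age = 29.53 × 292.3°/360° ≈ 23.98 days.

24.0 days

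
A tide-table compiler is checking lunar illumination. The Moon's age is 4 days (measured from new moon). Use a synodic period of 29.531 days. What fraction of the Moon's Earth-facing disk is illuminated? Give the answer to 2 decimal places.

The Moon has covered 4/29.531 of its cycle, so θ ≈ 360° × 4/29.531 = 48.8°.
cos 48.8° = 0.659, so f = (1 − 0.659)/2 = 0.170.

0.17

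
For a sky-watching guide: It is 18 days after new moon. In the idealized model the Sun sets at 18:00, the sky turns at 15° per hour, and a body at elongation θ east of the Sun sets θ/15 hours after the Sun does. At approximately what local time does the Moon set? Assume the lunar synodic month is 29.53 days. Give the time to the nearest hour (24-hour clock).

09:00

Phase angle: θ = 360°·(18 d)/(29.53 d) = 219.4°.
Delay after the Sun = 219.4° / (15°/h) ≈ 14.63 h.
18:00 + 14.63 h ≈ 08:38 → 09:00 to the nearest hour.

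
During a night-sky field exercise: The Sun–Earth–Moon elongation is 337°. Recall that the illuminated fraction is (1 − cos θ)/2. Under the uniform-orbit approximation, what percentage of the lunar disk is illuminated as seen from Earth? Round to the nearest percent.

4%

Half-versine of 337°: (1 − 0.921)/2 = 0.040, i.e. 4%.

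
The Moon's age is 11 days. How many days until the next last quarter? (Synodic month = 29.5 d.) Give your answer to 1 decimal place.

Last quarter occurs at elongation 270°, i.e. at age 29.5 × 270/360 = 22.125 d.
So 11.125 days remain (22.125 − 11).

11.1 days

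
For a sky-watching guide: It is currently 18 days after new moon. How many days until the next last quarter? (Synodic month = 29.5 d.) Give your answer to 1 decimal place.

Last quarter occurs at elongation 270°, i.e. at age 29.5 × 270/360 = 22.125 d.
That is 22.125 − 18 = 4.125 days ahead.

4.1 days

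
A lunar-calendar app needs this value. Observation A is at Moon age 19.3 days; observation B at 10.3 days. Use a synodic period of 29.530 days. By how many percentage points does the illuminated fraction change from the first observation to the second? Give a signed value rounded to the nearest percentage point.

First observation: θ = 360°·19.3/29.530 = 235.3°, so f = 0.785.
Second observation: θ = 125.6°, f = 0.791.
Δf = 0.791 − 0.785 = +0.006, i.e. +1 pp.

+1 percentage points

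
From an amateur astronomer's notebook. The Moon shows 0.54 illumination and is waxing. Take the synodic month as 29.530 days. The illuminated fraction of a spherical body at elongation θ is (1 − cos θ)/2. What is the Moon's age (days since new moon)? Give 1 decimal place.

From f = (1 − cos θ)/2: cos θ = 1 − 2×0.54 = -0.080; arccos → 94.6°.
The Moon is waxing (0°–180°), so θ = 94.6° directly.
That fraction of the synodic month is 94.6/360 × 29.530 d ≈ 7.76 d.

7.8 days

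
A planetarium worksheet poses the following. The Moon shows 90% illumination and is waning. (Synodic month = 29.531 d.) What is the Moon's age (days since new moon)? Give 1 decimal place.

17.8 days

Invert f = (1 − cos θ)/2 to get cos θ = 1 − 2(0.90) = -0.800, hence θ₀ = arccos -0.800 = 143.1°.
A waning Moon lies in 180°–360°, so θ = 360° − 143.1° = 216.9°.
Age = 29.531 × 216.9°/360° ≈ 17.79 days.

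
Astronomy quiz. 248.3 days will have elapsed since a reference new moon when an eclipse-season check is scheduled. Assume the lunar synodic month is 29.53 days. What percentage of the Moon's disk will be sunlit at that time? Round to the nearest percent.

92%

248.3/29.53 = 8.408 lunations, so 8 complete cycles and 12.06 d into the next.
The Moon has covered 12.06/29.53 of its cycle, so θ ≈ 360° × 12.06/29.53 = 147.0°.
Illuminated fraction = (1 − cos 147.0°)/2 = (1 − (-0.839))/2 ≈ 0.919, so 92%.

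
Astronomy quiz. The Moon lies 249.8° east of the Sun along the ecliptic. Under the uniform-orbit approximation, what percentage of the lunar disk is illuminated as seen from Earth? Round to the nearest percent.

67%

Half-versine of 249.8°: (1 − (-0.345))/2 = 0.673, i.e. 67%.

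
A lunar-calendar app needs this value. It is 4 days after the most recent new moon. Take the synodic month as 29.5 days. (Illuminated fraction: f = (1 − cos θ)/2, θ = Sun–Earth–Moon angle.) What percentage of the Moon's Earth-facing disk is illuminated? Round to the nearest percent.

17%

Phase angle: θ = 360°·(4 d)/(29.5 d) = 48.8°.
cos 48.8° = 0.659, so f = (1 − 0.659)/2 = 0.171, so 17%.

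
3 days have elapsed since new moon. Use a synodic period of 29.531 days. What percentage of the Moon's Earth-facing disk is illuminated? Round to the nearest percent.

Elongation θ = 360° × 3/29.531 ≈ 36.6°.
Illuminated fraction = (1 − cos 36.6°)/2 = (1 − 0.803)/2 ≈ 0.098, so 10%.

10%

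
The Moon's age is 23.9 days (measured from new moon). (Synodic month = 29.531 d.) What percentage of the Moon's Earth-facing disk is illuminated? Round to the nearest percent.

Elongation θ = 360° × 23.9/29.531 ≈ 291.4°.
cos 291.4° = 0.364, so f = (1 − 0.364)/2 = 0.318, so 32%.

32%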